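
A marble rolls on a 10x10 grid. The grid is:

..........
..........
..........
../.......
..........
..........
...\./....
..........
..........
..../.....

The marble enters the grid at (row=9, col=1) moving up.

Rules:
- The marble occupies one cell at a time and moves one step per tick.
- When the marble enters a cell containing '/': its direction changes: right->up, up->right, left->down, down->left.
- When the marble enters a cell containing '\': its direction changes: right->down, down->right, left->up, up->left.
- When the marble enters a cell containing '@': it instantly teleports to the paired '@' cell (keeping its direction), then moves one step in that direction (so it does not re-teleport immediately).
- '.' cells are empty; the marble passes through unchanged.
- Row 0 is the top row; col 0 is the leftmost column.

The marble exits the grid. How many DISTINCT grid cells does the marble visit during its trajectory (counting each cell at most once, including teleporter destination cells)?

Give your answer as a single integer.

Answer: 10

Derivation:
Step 1: enter (9,1), '.' pass, move up to (8,1)
Step 2: enter (8,1), '.' pass, move up to (7,1)
Step 3: enter (7,1), '.' pass, move up to (6,1)
Step 4: enter (6,1), '.' pass, move up to (5,1)
Step 5: enter (5,1), '.' pass, move up to (4,1)
Step 6: enter (4,1), '.' pass, move up to (3,1)
Step 7: enter (3,1), '.' pass, move up to (2,1)
Step 8: enter (2,1), '.' pass, move up to (1,1)
Step 9: enter (1,1), '.' pass, move up to (0,1)
Step 10: enter (0,1), '.' pass, move up to (-1,1)
Step 11: at (-1,1) — EXIT via top edge, pos 1
Distinct cells visited: 10 (path length 10)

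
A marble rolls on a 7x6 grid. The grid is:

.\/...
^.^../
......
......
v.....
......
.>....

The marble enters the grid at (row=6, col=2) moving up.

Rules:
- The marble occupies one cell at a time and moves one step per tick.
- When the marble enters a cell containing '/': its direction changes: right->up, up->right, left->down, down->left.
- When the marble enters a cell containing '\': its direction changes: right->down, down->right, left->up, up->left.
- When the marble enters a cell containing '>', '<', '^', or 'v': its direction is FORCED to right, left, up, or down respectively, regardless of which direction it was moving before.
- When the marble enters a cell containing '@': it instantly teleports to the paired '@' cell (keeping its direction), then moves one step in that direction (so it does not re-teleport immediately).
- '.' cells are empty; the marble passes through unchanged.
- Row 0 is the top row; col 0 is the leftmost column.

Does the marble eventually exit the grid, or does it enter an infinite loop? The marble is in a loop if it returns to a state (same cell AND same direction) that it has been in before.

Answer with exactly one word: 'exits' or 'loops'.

Answer: exits

Derivation:
Step 1: enter (6,2), '.' pass, move up to (5,2)
Step 2: enter (5,2), '.' pass, move up to (4,2)
Step 3: enter (4,2), '.' pass, move up to (3,2)
Step 4: enter (3,2), '.' pass, move up to (2,2)
Step 5: enter (2,2), '.' pass, move up to (1,2)
Step 6: enter (1,2), '^' forces up->up, move up to (0,2)
Step 7: enter (0,2), '/' deflects up->right, move right to (0,3)
Step 8: enter (0,3), '.' pass, move right to (0,4)
Step 9: enter (0,4), '.' pass, move right to (0,5)
Step 10: enter (0,5), '.' pass, move right to (0,6)
Step 11: at (0,6) — EXIT via right edge, pos 0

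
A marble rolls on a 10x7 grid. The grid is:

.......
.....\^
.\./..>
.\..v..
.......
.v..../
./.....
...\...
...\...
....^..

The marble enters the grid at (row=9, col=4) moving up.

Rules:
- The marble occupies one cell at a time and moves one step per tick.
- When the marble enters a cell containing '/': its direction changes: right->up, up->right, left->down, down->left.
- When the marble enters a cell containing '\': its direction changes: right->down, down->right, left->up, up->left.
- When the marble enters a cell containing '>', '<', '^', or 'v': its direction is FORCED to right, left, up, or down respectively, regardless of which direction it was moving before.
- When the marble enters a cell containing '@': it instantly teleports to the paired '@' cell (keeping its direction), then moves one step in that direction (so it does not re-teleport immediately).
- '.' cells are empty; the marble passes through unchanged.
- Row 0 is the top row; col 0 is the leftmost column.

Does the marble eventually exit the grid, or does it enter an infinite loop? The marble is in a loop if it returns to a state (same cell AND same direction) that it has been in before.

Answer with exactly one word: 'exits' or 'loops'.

Step 1: enter (9,4), '^' forces up->up, move up to (8,4)
Step 2: enter (8,4), '.' pass, move up to (7,4)
Step 3: enter (7,4), '.' pass, move up to (6,4)
Step 4: enter (6,4), '.' pass, move up to (5,4)
Step 5: enter (5,4), '.' pass, move up to (4,4)
Step 6: enter (4,4), '.' pass, move up to (3,4)
Step 7: enter (3,4), 'v' forces up->down, move down to (4,4)
Step 8: enter (4,4), '.' pass, move down to (5,4)
Step 9: enter (5,4), '.' pass, move down to (6,4)
Step 10: enter (6,4), '.' pass, move down to (7,4)
Step 11: enter (7,4), '.' pass, move down to (8,4)
Step 12: enter (8,4), '.' pass, move down to (9,4)
Step 13: enter (9,4), '^' forces down->up, move up to (8,4)
Step 14: at (8,4) dir=up — LOOP DETECTED (seen before)

Answer: loops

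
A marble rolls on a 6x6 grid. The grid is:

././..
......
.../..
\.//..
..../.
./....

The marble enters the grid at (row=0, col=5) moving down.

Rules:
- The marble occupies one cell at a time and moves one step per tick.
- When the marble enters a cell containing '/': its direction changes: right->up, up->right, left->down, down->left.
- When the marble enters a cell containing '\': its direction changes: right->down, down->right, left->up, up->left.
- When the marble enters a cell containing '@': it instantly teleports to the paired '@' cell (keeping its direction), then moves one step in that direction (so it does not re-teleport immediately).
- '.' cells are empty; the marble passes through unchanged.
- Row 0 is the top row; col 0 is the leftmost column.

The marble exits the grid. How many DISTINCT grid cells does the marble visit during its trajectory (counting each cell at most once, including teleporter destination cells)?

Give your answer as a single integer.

Answer: 6

Derivation:
Step 1: enter (0,5), '.' pass, move down to (1,5)
Step 2: enter (1,5), '.' pass, move down to (2,5)
Step 3: enter (2,5), '.' pass, move down to (3,5)
Step 4: enter (3,5), '.' pass, move down to (4,5)
Step 5: enter (4,5), '.' pass, move down to (5,5)
Step 6: enter (5,5), '.' pass, move down to (6,5)
Step 7: at (6,5) — EXIT via bottom edge, pos 5
Distinct cells visited: 6 (path length 6)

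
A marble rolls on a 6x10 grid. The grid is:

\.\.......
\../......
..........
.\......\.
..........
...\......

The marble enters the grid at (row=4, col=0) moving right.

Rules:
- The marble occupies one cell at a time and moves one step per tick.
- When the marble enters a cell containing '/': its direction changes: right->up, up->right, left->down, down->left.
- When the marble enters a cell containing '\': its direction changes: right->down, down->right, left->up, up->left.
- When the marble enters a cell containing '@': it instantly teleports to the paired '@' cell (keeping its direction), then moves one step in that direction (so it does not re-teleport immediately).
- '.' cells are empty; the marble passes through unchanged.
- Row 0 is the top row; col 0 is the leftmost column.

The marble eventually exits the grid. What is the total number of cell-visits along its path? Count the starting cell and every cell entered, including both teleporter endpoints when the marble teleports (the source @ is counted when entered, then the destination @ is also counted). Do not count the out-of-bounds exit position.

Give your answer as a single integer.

Step 1: enter (4,0), '.' pass, move right to (4,1)
Step 2: enter (4,1), '.' pass, move right to (4,2)
Step 3: enter (4,2), '.' pass, move right to (4,3)
Step 4: enter (4,3), '.' pass, move right to (4,4)
Step 5: enter (4,4), '.' pass, move right to (4,5)
Step 6: enter (4,5), '.' pass, move right to (4,6)
Step 7: enter (4,6), '.' pass, move right to (4,7)
Step 8: enter (4,7), '.' pass, move right to (4,8)
Step 9: enter (4,8), '.' pass, move right to (4,9)
Step 10: enter (4,9), '.' pass, move right to (4,10)
Step 11: at (4,10) — EXIT via right edge, pos 4
Path length (cell visits): 10

Answer: 10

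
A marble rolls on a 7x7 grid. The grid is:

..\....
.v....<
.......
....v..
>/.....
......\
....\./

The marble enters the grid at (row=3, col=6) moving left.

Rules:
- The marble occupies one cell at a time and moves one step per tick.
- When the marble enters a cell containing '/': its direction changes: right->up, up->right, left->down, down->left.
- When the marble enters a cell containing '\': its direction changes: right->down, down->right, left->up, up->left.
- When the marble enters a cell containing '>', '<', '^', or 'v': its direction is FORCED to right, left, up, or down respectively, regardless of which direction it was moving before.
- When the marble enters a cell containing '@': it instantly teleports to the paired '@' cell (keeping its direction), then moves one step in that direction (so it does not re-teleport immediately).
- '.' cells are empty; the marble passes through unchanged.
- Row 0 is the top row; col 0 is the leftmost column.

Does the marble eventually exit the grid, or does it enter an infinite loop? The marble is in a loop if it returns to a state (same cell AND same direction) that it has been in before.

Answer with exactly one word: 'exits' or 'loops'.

Answer: exits

Derivation:
Step 1: enter (3,6), '.' pass, move left to (3,5)
Step 2: enter (3,5), '.' pass, move left to (3,4)
Step 3: enter (3,4), 'v' forces left->down, move down to (4,4)
Step 4: enter (4,4), '.' pass, move down to (5,4)
Step 5: enter (5,4), '.' pass, move down to (6,4)
Step 6: enter (6,4), '\' deflects down->right, move right to (6,5)
Step 7: enter (6,5), '.' pass, move right to (6,6)
Step 8: enter (6,6), '/' deflects right->up, move up to (5,6)
Step 9: enter (5,6), '\' deflects up->left, move left to (5,5)
Step 10: enter (5,5), '.' pass, move left to (5,4)
Step 11: enter (5,4), '.' pass, move left to (5,3)
Step 12: enter (5,3), '.' pass, move left to (5,2)
Step 13: enter (5,2), '.' pass, move left to (5,1)
Step 14: enter (5,1), '.' pass, move left to (5,0)
Step 15: enter (5,0), '.' pass, move left to (5,-1)
Step 16: at (5,-1) — EXIT via left edge, pos 5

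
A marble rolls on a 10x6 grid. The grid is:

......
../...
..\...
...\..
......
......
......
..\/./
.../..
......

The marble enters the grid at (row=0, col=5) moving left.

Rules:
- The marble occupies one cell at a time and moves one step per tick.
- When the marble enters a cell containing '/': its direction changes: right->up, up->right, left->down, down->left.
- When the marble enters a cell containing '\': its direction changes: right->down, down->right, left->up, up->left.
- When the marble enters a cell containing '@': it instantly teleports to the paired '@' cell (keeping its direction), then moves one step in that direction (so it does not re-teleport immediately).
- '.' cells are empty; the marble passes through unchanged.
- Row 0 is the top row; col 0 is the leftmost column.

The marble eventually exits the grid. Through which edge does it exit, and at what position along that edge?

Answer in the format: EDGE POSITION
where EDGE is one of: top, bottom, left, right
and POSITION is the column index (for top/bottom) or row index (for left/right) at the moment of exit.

Step 1: enter (0,5), '.' pass, move left to (0,4)
Step 2: enter (0,4), '.' pass, move left to (0,3)
Step 3: enter (0,3), '.' pass, move left to (0,2)
Step 4: enter (0,2), '.' pass, move left to (0,1)
Step 5: enter (0,1), '.' pass, move left to (0,0)
Step 6: enter (0,0), '.' pass, move left to (0,-1)
Step 7: at (0,-1) — EXIT via left edge, pos 0

Answer: left 0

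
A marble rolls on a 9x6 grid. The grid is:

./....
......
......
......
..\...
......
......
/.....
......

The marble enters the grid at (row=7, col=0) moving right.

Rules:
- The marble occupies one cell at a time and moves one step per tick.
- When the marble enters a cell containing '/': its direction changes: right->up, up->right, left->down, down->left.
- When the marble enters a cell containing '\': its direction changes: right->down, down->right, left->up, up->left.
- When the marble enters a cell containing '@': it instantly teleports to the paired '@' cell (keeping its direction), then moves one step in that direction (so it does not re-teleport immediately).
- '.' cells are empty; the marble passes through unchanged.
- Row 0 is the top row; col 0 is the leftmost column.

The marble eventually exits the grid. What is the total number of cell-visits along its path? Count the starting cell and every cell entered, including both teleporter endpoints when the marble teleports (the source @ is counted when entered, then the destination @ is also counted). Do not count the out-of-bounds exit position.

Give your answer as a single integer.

Answer: 8

Derivation:
Step 1: enter (7,0), '/' deflects right->up, move up to (6,0)
Step 2: enter (6,0), '.' pass, move up to (5,0)
Step 3: enter (5,0), '.' pass, move up to (4,0)
Step 4: enter (4,0), '.' pass, move up to (3,0)
Step 5: enter (3,0), '.' pass, move up to (2,0)
Step 6: enter (2,0), '.' pass, move up to (1,0)
Step 7: enter (1,0), '.' pass, move up to (0,0)
Step 8: enter (0,0), '.' pass, move up to (-1,0)
Step 9: at (-1,0) — EXIT via top edge, pos 0
Path length (cell visits): 8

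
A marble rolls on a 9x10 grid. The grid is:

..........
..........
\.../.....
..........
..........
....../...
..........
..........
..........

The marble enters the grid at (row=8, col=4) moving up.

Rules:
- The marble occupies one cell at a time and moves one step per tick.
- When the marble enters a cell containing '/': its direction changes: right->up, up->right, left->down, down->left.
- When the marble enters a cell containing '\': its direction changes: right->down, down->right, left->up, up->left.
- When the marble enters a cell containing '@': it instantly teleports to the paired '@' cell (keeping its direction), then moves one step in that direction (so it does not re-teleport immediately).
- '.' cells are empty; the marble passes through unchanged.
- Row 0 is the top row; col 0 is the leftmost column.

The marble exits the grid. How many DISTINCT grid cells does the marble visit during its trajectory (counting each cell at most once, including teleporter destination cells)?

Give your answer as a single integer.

Step 1: enter (8,4), '.' pass, move up to (7,4)
Step 2: enter (7,4), '.' pass, move up to (6,4)
Step 3: enter (6,4), '.' pass, move up to (5,4)
Step 4: enter (5,4), '.' pass, move up to (4,4)
Step 5: enter (4,4), '.' pass, move up to (3,4)
Step 6: enter (3,4), '.' pass, move up to (2,4)
Step 7: enter (2,4), '/' deflects up->right, move right to (2,5)
Step 8: enter (2,5), '.' pass, move right to (2,6)
Step 9: enter (2,6), '.' pass, move right to (2,7)
Step 10: enter (2,7), '.' pass, move right to (2,8)
Step 11: enter (2,8), '.' pass, move right to (2,9)
Step 12: enter (2,9), '.' pass, move right to (2,10)
Step 13: at (2,10) — EXIT via right edge, pos 2
Distinct cells visited: 12 (path length 12)

Answer: 12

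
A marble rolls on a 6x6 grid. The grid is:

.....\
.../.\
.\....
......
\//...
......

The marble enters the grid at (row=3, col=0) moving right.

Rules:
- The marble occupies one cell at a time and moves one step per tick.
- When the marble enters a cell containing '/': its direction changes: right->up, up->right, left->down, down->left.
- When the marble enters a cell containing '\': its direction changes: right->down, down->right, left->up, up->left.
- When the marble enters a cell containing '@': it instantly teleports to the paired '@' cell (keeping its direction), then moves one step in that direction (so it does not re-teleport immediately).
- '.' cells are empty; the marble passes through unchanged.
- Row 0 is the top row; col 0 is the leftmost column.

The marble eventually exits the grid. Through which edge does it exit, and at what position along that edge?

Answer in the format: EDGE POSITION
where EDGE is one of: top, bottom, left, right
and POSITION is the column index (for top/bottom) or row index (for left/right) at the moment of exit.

Answer: right 3

Derivation:
Step 1: enter (3,0), '.' pass, move right to (3,1)
Step 2: enter (3,1), '.' pass, move right to (3,2)
Step 3: enter (3,2), '.' pass, move right to (3,3)
Step 4: enter (3,3), '.' pass, move right to (3,4)
Step 5: enter (3,4), '.' pass, move right to (3,5)
Step 6: enter (3,5), '.' pass, move right to (3,6)
Step 7: at (3,6) — EXIT via right edge, pos 3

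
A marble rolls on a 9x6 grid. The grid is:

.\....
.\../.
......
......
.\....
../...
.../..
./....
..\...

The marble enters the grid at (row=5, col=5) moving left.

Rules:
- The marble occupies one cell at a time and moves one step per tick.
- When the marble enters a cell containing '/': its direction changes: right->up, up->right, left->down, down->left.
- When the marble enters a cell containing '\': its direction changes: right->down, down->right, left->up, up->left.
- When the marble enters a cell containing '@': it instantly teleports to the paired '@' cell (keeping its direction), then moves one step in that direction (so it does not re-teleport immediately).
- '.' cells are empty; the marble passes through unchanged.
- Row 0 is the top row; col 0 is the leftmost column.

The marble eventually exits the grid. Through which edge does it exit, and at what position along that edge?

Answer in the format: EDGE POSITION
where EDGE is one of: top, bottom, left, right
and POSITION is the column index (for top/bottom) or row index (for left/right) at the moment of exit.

Step 1: enter (5,5), '.' pass, move left to (5,4)
Step 2: enter (5,4), '.' pass, move left to (5,3)
Step 3: enter (5,3), '.' pass, move left to (5,2)
Step 4: enter (5,2), '/' deflects left->down, move down to (6,2)
Step 5: enter (6,2), '.' pass, move down to (7,2)
Step 6: enter (7,2), '.' pass, move down to (8,2)
Step 7: enter (8,2), '\' deflects down->right, move right to (8,3)
Step 8: enter (8,3), '.' pass, move right to (8,4)
Step 9: enter (8,4), '.' pass, move right to (8,5)
Step 10: enter (8,5), '.' pass, move right to (8,6)
Step 11: at (8,6) — EXIT via right edge, pos 8

Answer: right 8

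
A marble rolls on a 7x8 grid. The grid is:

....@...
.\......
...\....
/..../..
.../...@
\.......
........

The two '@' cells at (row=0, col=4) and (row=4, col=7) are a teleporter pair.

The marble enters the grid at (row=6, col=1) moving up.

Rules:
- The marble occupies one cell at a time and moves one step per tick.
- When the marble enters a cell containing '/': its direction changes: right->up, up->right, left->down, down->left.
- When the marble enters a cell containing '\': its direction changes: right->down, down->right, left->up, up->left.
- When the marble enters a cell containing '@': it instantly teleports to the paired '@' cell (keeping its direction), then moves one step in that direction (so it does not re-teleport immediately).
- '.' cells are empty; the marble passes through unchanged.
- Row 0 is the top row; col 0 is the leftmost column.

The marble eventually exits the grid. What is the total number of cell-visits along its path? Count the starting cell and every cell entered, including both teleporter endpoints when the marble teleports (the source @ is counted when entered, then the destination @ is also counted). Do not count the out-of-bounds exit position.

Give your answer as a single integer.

Answer: 7

Derivation:
Step 1: enter (6,1), '.' pass, move up to (5,1)
Step 2: enter (5,1), '.' pass, move up to (4,1)
Step 3: enter (4,1), '.' pass, move up to (3,1)
Step 4: enter (3,1), '.' pass, move up to (2,1)
Step 5: enter (2,1), '.' pass, move up to (1,1)
Step 6: enter (1,1), '\' deflects up->left, move left to (1,0)
Step 7: enter (1,0), '.' pass, move left to (1,-1)
Step 8: at (1,-1) — EXIT via left edge, pos 1
Path length (cell visits): 7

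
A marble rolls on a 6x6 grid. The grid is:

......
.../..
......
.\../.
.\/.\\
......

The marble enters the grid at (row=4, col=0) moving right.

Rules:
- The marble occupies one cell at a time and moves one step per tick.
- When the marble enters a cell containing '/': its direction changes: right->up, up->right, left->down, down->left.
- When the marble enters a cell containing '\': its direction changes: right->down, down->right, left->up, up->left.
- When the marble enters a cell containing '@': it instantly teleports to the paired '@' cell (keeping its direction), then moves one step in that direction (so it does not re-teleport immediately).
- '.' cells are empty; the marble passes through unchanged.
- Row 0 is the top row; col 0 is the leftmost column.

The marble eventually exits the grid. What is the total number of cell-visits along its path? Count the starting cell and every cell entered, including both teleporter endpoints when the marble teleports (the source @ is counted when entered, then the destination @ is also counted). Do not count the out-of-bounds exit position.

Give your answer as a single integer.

Step 1: enter (4,0), '.' pass, move right to (4,1)
Step 2: enter (4,1), '\' deflects right->down, move down to (5,1)
Step 3: enter (5,1), '.' pass, move down to (6,1)
Step 4: at (6,1) — EXIT via bottom edge, pos 1
Path length (cell visits): 3

Answer: 3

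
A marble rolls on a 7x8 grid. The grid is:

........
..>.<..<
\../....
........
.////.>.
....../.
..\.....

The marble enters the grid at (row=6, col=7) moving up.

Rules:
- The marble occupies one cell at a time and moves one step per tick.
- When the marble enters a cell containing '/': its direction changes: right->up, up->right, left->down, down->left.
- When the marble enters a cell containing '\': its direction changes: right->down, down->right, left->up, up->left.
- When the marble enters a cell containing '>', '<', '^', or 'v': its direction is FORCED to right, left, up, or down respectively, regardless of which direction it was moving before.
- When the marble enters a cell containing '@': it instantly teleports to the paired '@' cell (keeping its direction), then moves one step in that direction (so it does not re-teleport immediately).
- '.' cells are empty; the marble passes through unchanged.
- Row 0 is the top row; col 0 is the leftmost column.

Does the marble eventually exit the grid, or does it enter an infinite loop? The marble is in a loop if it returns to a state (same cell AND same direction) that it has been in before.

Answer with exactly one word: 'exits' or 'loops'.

Answer: loops

Derivation:
Step 1: enter (6,7), '.' pass, move up to (5,7)
Step 2: enter (5,7), '.' pass, move up to (4,7)
Step 3: enter (4,7), '.' pass, move up to (3,7)
Step 4: enter (3,7), '.' pass, move up to (2,7)
Step 5: enter (2,7), '.' pass, move up to (1,7)
Step 6: enter (1,7), '<' forces up->left, move left to (1,6)
Step 7: enter (1,6), '.' pass, move left to (1,5)
Step 8: enter (1,5), '.' pass, move left to (1,4)
Step 9: enter (1,4), '<' forces left->left, move left to (1,3)
Step 10: enter (1,3), '.' pass, move left to (1,2)
Step 11: enter (1,2), '>' forces left->right, move right to (1,3)
Step 12: enter (1,3), '.' pass, move right to (1,4)
Step 13: enter (1,4), '<' forces right->left, move left to (1,3)
Step 14: at (1,3) dir=left — LOOP DETECTED (seen before)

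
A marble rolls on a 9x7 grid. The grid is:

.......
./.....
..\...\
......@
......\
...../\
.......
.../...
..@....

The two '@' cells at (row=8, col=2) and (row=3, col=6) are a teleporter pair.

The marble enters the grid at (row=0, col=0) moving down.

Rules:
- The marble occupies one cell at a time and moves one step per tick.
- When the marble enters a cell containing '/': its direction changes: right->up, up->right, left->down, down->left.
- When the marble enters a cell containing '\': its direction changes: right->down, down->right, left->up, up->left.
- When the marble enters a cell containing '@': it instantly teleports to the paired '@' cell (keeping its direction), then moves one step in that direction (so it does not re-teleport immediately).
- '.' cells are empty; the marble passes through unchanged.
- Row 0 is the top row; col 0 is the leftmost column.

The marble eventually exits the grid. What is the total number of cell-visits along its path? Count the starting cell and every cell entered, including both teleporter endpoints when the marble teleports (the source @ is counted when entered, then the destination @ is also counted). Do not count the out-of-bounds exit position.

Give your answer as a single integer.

Answer: 9

Derivation:
Step 1: enter (0,0), '.' pass, move down to (1,0)
Step 2: enter (1,0), '.' pass, move down to (2,0)
Step 3: enter (2,0), '.' pass, move down to (3,0)
Step 4: enter (3,0), '.' pass, move down to (4,0)
Step 5: enter (4,0), '.' pass, move down to (5,0)
Step 6: enter (5,0), '.' pass, move down to (6,0)
Step 7: enter (6,0), '.' pass, move down to (7,0)
Step 8: enter (7,0), '.' pass, move down to (8,0)
Step 9: enter (8,0), '.' pass, move down to (9,0)
Step 10: at (9,0) — EXIT via bottom edge, pos 0
Path length (cell visits): 9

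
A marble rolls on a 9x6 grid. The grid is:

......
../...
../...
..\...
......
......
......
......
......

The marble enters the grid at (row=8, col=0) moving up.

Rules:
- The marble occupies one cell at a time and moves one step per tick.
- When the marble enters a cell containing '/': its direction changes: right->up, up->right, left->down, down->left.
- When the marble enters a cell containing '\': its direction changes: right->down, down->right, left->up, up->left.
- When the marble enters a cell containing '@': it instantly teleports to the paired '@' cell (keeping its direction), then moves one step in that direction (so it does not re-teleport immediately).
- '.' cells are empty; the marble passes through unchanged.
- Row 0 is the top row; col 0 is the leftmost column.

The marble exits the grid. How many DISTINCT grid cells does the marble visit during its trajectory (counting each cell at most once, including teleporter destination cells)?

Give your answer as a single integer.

Answer: 9

Derivation:
Step 1: enter (8,0), '.' pass, move up to (7,0)
Step 2: enter (7,0), '.' pass, move up to (6,0)
Step 3: enter (6,0), '.' pass, move up to (5,0)
Step 4: enter (5,0), '.' pass, move up to (4,0)
Step 5: enter (4,0), '.' pass, move up to (3,0)
Step 6: enter (3,0), '.' pass, move up to (2,0)
Step 7: enter (2,0), '.' pass, move up to (1,0)
Step 8: enter (1,0), '.' pass, move up to (0,0)
Step 9: enter (0,0), '.' pass, move up to (-1,0)
Step 10: at (-1,0) — EXIT via top edge, pos 0
Distinct cells visited: 9 (path length 9)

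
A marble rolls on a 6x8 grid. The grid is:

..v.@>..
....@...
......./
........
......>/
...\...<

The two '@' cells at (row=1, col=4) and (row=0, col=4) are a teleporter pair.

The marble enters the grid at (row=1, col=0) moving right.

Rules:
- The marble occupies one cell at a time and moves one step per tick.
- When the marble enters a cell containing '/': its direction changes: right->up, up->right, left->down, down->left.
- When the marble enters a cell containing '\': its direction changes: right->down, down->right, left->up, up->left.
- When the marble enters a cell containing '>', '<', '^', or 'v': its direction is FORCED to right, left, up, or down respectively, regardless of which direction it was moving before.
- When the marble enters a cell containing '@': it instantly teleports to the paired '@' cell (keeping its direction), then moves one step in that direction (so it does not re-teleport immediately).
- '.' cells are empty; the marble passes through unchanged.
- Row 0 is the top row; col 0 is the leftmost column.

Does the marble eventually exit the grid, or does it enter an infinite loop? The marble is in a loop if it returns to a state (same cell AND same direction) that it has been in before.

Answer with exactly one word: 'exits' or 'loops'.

Answer: exits

Derivation:
Step 1: enter (1,0), '.' pass, move right to (1,1)
Step 2: enter (1,1), '.' pass, move right to (1,2)
Step 3: enter (1,2), '.' pass, move right to (1,3)
Step 4: enter (1,3), '.' pass, move right to (1,4)
Step 5: enter (1,4), '@' teleport (1,4)->(0,4), also enter (0,4), move right to (0,5)
Step 6: enter (0,5), '>' forces right->right, move right to (0,6)
Step 7: enter (0,6), '.' pass, move right to (0,7)
Step 8: enter (0,7), '.' pass, move right to (0,8)
Step 9: at (0,8) — EXIT via right edge, pos 0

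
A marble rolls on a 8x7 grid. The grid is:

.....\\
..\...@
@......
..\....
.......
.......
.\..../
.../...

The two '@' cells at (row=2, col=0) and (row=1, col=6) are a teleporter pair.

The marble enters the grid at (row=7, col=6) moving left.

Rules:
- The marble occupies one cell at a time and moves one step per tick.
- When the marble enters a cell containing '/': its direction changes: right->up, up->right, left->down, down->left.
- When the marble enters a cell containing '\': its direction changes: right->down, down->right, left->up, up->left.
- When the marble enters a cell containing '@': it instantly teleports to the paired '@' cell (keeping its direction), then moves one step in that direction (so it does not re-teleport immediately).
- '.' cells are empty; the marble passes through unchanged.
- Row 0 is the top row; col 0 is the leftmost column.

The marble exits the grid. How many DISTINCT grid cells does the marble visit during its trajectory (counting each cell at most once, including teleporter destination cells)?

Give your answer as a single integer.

Answer: 4

Derivation:
Step 1: enter (7,6), '.' pass, move left to (7,5)
Step 2: enter (7,5), '.' pass, move left to (7,4)
Step 3: enter (7,4), '.' pass, move left to (7,3)
Step 4: enter (7,3), '/' deflects left->down, move down to (8,3)
Step 5: at (8,3) — EXIT via bottom edge, pos 3
Distinct cells visited: 4 (path length 4)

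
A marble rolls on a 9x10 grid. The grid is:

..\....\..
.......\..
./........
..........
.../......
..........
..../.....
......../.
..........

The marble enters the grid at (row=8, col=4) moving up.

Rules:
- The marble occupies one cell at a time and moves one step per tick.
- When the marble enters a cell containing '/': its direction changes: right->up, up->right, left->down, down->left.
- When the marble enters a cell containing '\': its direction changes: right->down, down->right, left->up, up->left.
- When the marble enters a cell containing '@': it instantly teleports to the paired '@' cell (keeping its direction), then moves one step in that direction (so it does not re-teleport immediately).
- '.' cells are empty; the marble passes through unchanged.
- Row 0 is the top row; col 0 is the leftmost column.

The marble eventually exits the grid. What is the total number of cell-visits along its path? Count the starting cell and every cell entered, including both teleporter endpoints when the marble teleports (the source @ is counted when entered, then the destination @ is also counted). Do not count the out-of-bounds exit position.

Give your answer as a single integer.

Step 1: enter (8,4), '.' pass, move up to (7,4)
Step 2: enter (7,4), '.' pass, move up to (6,4)
Step 3: enter (6,4), '/' deflects up->right, move right to (6,5)
Step 4: enter (6,5), '.' pass, move right to (6,6)
Step 5: enter (6,6), '.' pass, move right to (6,7)
Step 6: enter (6,7), '.' pass, move right to (6,8)
Step 7: enter (6,8), '.' pass, move right to (6,9)
Step 8: enter (6,9), '.' pass, move right to (6,10)
Step 9: at (6,10) — EXIT via right edge, pos 6
Path length (cell visits): 8

Answer: 8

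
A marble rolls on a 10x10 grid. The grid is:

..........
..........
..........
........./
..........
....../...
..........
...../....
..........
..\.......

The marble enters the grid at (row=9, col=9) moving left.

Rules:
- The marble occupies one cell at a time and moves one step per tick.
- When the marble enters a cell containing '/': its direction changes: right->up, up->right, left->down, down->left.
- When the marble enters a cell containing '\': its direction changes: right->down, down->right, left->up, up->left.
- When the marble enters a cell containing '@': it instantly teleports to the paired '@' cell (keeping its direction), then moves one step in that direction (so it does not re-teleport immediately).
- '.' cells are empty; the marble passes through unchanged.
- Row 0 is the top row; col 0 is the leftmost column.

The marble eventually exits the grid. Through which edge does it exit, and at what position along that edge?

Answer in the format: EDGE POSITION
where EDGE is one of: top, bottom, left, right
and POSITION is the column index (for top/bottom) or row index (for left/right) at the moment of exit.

Step 1: enter (9,9), '.' pass, move left to (9,8)
Step 2: enter (9,8), '.' pass, move left to (9,7)
Step 3: enter (9,7), '.' pass, move left to (9,6)
Step 4: enter (9,6), '.' pass, move left to (9,5)
Step 5: enter (9,5), '.' pass, move left to (9,4)
Step 6: enter (9,4), '.' pass, move left to (9,3)
Step 7: enter (9,3), '.' pass, move left to (9,2)
Step 8: enter (9,2), '\' deflects left->up, move up to (8,2)
Step 9: enter (8,2), '.' pass, move up to (7,2)
Step 10: enter (7,2), '.' pass, move up to (6,2)
Step 11: enter (6,2), '.' pass, move up to (5,2)
Step 12: enter (5,2), '.' pass, move up to (4,2)
Step 13: enter (4,2), '.' pass, move up to (3,2)
Step 14: enter (3,2), '.' pass, move up to (2,2)
Step 15: enter (2,2), '.' pass, move up to (1,2)
Step 16: enter (1,2), '.' pass, move up to (0,2)
Step 17: enter (0,2), '.' pass, move up to (-1,2)
Step 18: at (-1,2) — EXIT via top edge, pos 2

Answer: top 2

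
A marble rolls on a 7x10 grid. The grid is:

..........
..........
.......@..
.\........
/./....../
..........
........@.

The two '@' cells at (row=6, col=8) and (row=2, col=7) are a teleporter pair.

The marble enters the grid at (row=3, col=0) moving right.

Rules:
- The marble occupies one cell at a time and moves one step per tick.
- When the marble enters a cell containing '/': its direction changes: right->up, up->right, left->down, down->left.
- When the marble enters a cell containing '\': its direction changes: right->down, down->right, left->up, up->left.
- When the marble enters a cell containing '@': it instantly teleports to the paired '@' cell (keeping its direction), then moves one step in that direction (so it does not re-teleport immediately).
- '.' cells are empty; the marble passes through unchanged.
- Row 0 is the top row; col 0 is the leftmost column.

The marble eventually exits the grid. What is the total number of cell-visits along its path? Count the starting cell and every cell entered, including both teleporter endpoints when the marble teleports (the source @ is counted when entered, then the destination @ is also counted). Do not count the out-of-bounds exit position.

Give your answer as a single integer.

Step 1: enter (3,0), '.' pass, move right to (3,1)
Step 2: enter (3,1), '\' deflects right->down, move down to (4,1)
Step 3: enter (4,1), '.' pass, move down to (5,1)
Step 4: enter (5,1), '.' pass, move down to (6,1)
Step 5: enter (6,1), '.' pass, move down to (7,1)
Step 6: at (7,1) — EXIT via bottom edge, pos 1
Path length (cell visits): 5

Answer: 5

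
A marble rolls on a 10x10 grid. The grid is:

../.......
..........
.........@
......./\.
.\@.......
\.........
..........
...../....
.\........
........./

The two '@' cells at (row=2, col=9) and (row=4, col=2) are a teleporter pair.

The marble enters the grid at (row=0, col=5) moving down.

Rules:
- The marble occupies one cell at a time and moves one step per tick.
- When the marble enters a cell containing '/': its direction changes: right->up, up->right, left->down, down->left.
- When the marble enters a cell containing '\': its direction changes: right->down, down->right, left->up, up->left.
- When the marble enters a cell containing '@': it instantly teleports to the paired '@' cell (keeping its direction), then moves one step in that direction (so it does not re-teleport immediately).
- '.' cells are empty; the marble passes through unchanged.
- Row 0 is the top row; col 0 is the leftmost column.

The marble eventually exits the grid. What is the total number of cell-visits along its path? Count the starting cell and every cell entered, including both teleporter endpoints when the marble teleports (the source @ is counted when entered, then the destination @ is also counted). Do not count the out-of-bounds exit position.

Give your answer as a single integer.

Step 1: enter (0,5), '.' pass, move down to (1,5)
Step 2: enter (1,5), '.' pass, move down to (2,5)
Step 3: enter (2,5), '.' pass, move down to (3,5)
Step 4: enter (3,5), '.' pass, move down to (4,5)
Step 5: enter (4,5), '.' pass, move down to (5,5)
Step 6: enter (5,5), '.' pass, move down to (6,5)
Step 7: enter (6,5), '.' pass, move down to (7,5)
Step 8: enter (7,5), '/' deflects down->left, move left to (7,4)
Step 9: enter (7,4), '.' pass, move left to (7,3)
Step 10: enter (7,3), '.' pass, move left to (7,2)
Step 11: enter (7,2), '.' pass, move left to (7,1)
Step 12: enter (7,1), '.' pass, move left to (7,0)
Step 13: enter (7,0), '.' pass, move left to (7,-1)
Step 14: at (7,-1) — EXIT via left edge, pos 7
Path length (cell visits): 13

Answer: 13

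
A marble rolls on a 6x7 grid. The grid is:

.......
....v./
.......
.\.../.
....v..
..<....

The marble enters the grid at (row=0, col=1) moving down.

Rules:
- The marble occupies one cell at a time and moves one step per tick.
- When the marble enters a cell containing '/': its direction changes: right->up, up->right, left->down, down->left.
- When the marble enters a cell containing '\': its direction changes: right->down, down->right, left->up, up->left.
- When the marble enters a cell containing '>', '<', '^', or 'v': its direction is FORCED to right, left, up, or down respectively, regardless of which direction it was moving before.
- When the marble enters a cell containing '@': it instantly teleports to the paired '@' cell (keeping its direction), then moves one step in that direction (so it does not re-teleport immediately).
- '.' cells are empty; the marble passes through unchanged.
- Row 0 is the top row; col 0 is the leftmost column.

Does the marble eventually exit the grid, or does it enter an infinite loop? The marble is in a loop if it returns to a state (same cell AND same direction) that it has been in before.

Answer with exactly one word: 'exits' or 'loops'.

Answer: exits

Derivation:
Step 1: enter (0,1), '.' pass, move down to (1,1)
Step 2: enter (1,1), '.' pass, move down to (2,1)
Step 3: enter (2,1), '.' pass, move down to (3,1)
Step 4: enter (3,1), '\' deflects down->right, move right to (3,2)
Step 5: enter (3,2), '.' pass, move right to (3,3)
Step 6: enter (3,3), '.' pass, move right to (3,4)
Step 7: enter (3,4), '.' pass, move right to (3,5)
Step 8: enter (3,5), '/' deflects right->up, move up to (2,5)
Step 9: enter (2,5), '.' pass, move up to (1,5)
Step 10: enter (1,5), '.' pass, move up to (0,5)
Step 11: enter (0,5), '.' pass, move up to (-1,5)
Step 12: at (-1,5) — EXIT via top edge, pos 5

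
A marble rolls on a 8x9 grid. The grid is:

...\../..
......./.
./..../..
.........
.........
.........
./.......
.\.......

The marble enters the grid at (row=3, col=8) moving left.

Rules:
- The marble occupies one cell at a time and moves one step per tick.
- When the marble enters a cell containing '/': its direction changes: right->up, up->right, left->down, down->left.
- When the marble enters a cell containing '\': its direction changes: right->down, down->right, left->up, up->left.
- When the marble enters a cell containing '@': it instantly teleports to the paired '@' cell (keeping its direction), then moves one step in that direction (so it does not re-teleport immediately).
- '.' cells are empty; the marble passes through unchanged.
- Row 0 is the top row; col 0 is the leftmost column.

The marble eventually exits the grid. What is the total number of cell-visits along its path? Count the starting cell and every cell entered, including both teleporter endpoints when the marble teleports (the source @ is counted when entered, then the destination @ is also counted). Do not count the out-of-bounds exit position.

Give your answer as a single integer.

Step 1: enter (3,8), '.' pass, move left to (3,7)
Step 2: enter (3,7), '.' pass, move left to (3,6)
Step 3: enter (3,6), '.' pass, move left to (3,5)
Step 4: enter (3,5), '.' pass, move left to (3,4)
Step 5: enter (3,4), '.' pass, move left to (3,3)
Step 6: enter (3,3), '.' pass, move left to (3,2)
Step 7: enter (3,2), '.' pass, move left to (3,1)
Step 8: enter (3,1), '.' pass, move left to (3,0)
Step 9: enter (3,0), '.' pass, move left to (3,-1)
Step 10: at (3,-1) — EXIT via left edge, pos 3
Path length (cell visits): 9

Answer: 9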